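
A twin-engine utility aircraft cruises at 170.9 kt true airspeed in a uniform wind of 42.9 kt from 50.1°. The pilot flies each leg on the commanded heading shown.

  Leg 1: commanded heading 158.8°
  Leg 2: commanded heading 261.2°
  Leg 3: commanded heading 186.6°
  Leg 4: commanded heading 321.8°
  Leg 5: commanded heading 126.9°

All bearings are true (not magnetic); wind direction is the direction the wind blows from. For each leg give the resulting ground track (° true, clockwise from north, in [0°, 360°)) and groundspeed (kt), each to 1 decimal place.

Leg 1: heading 158.8°; drift +12.4° → track 171.2°, groundspeed 189.1 kt
Leg 2: heading 261.2°; drift -6.1° → track 255.1°, groundspeed 208.8 kt
Leg 3: heading 186.6°; drift +8.3° → track 194.9°, groundspeed 204.2 kt
Leg 4: heading 321.8°; drift -14.2° → track 307.6°, groundspeed 175.0 kt
Leg 5: heading 126.9°; drift +14.5° → track 141.4°, groundspeed 166.4 kt

Leg 1: track=171.2°, groundspeed=189.1 kt
Leg 2: track=255.1°, groundspeed=208.8 kt
Leg 3: track=194.9°, groundspeed=204.2 kt
Leg 4: track=307.6°, groundspeed=175.0 kt
Leg 5: track=141.4°, groundspeed=166.4 kt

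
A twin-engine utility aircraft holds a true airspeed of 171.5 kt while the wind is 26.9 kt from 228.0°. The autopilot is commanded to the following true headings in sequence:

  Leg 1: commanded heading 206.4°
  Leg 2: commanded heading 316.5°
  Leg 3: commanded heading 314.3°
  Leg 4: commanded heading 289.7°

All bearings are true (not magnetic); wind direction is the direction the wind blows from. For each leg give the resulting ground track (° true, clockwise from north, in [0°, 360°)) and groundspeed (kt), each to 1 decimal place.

Leg 1: track=202.5°, groundspeed=146.8 kt
Leg 2: track=325.4°, groundspeed=172.9 kt
Leg 3: track=323.3°, groundspeed=171.9 kt
Leg 4: track=298.2°, groundspeed=160.5 kt

Leg 1: heading 206.4°; drift -3.9° → track 202.5°, groundspeed 146.8 kt
Leg 2: heading 316.5°; drift +8.9° → track 325.4°, groundspeed 172.9 kt
Leg 3: heading 314.3°; drift +9.0° → track 323.3°, groundspeed 171.9 kt
Leg 4: heading 289.7°; drift +8.5° → track 298.2°, groundspeed 160.5 kt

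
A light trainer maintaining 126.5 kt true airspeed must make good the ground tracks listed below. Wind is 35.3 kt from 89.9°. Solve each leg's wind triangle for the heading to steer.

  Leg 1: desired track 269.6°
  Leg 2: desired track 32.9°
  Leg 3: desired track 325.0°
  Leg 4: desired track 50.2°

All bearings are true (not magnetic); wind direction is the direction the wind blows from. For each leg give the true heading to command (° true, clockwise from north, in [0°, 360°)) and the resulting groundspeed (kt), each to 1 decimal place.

Leg 1: heading=269.5°, groundspeed=161.8 kt
Leg 2: heading=46.4°, groundspeed=103.8 kt
Leg 3: heading=338.2°, groundspeed=143.3 kt
Leg 4: heading=60.5°, groundspeed=97.3 kt

Leg 1: desired track 269.6°; wind correction -0.1° → command heading 269.5°, groundspeed 161.8 kt
Leg 2: desired track 32.9°; wind correction +13.5° → command heading 46.4°, groundspeed 103.8 kt
Leg 3: desired track 325.0°; wind correction +13.2° → command heading 338.2°, groundspeed 143.3 kt
Leg 4: desired track 50.2°; wind correction +10.3° → command heading 60.5°, groundspeed 97.3 kt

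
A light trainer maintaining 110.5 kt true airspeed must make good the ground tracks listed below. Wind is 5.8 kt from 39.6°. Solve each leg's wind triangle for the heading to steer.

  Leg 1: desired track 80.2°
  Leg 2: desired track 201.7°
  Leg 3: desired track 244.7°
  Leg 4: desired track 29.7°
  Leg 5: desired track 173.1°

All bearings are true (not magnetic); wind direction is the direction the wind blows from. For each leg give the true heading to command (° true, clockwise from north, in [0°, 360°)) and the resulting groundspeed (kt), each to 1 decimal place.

Leg 1: heading=78.2°, groundspeed=106.0 kt
Leg 2: heading=200.8°, groundspeed=116.0 kt
Leg 3: heading=246.0°, groundspeed=115.7 kt
Leg 4: heading=30.2°, groundspeed=104.8 kt
Leg 5: heading=170.9°, groundspeed=114.4 kt

Leg 1: desired track 80.2°; wind correction -2.0° → command heading 78.2°, groundspeed 106.0 kt
Leg 2: desired track 201.7°; wind correction -0.9° → command heading 200.8°, groundspeed 116.0 kt
Leg 3: desired track 244.7°; wind correction +1.3° → command heading 246.0°, groundspeed 115.7 kt
Leg 4: desired track 29.7°; wind correction +0.5° → command heading 30.2°, groundspeed 104.8 kt
Leg 5: desired track 173.1°; wind correction -2.2° → command heading 170.9°, groundspeed 114.4 kt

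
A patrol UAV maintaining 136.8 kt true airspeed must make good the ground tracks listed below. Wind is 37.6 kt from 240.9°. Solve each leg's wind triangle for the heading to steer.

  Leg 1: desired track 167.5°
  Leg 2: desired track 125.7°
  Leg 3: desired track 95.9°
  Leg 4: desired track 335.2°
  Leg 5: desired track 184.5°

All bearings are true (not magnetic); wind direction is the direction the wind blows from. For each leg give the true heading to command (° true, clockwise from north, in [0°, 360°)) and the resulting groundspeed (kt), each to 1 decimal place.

Leg 1: heading=182.8°, groundspeed=121.2 kt
Leg 2: heading=140.1°, groundspeed=148.5 kt
Leg 3: heading=105.0°, groundspeed=165.9 kt
Leg 4: heading=319.3°, groundspeed=134.4 kt
Leg 5: heading=197.7°, groundspeed=112.4 kt

Leg 1: desired track 167.5°; wind correction +15.3° → command heading 182.8°, groundspeed 121.2 kt
Leg 2: desired track 125.7°; wind correction +14.4° → command heading 140.1°, groundspeed 148.5 kt
Leg 3: desired track 95.9°; wind correction +9.1° → command heading 105.0°, groundspeed 165.9 kt
Leg 4: desired track 335.2°; wind correction -15.9° → command heading 319.3°, groundspeed 134.4 kt
Leg 5: desired track 184.5°; wind correction +13.2° → command heading 197.7°, groundspeed 112.4 kt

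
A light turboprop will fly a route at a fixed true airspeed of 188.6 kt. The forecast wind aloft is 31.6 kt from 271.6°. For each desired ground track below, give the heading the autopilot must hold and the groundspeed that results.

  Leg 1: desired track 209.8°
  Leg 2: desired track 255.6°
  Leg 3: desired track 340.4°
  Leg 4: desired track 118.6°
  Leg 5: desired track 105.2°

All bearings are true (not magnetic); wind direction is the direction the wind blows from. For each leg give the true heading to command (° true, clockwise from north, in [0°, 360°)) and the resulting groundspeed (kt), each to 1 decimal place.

Leg 1: heading=218.3°, groundspeed=171.6 kt
Leg 2: heading=258.2°, groundspeed=158.0 kt
Leg 3: heading=331.4°, groundspeed=174.9 kt
Leg 4: heading=123.0°, groundspeed=216.2 kt
Leg 5: heading=107.5°, groundspeed=219.2 kt

Leg 1: desired track 209.8°; wind correction +8.5° → command heading 218.3°, groundspeed 171.6 kt
Leg 2: desired track 255.6°; wind correction +2.6° → command heading 258.2°, groundspeed 158.0 kt
Leg 3: desired track 340.4°; wind correction -9.0° → command heading 331.4°, groundspeed 174.9 kt
Leg 4: desired track 118.6°; wind correction +4.4° → command heading 123.0°, groundspeed 216.2 kt
Leg 5: desired track 105.2°; wind correction +2.3° → command heading 107.5°, groundspeed 219.2 kt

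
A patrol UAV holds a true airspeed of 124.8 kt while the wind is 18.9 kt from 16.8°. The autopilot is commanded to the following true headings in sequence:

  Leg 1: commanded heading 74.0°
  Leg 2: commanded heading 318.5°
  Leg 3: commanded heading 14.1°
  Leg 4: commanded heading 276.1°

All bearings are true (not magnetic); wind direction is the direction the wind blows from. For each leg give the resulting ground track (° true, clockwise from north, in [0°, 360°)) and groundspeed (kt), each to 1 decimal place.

Leg 1: heading 74.0°; drift +7.9° → track 81.9°, groundspeed 115.7 kt
Leg 2: heading 318.5°; drift -8.0° → track 310.5°, groundspeed 116.0 kt
Leg 3: heading 14.1°; drift -0.5° → track 13.6°, groundspeed 105.9 kt
Leg 4: heading 276.1°; drift -8.2° → track 267.9°, groundspeed 129.6 kt

Leg 1: track=81.9°, groundspeed=115.7 kt
Leg 2: track=310.5°, groundspeed=116.0 kt
Leg 3: track=13.6°, groundspeed=105.9 kt
Leg 4: track=267.9°, groundspeed=129.6 kt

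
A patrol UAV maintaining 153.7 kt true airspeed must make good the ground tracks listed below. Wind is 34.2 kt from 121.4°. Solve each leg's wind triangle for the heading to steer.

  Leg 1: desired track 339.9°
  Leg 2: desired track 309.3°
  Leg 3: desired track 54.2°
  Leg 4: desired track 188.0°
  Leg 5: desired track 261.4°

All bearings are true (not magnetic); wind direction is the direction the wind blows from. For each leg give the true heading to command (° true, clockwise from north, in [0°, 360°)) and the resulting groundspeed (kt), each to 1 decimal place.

Leg 1: desired track 339.9°; wind correction +8.0° → command heading 347.9°, groundspeed 179.0 kt
Leg 2: desired track 309.3°; wind correction +1.8° → command heading 311.1°, groundspeed 187.5 kt
Leg 3: desired track 54.2°; wind correction +11.8° → command heading 66.0°, groundspeed 137.2 kt
Leg 4: desired track 188.0°; wind correction -11.8° → command heading 176.2°, groundspeed 136.9 kt
Leg 5: desired track 261.4°; wind correction -8.2° → command heading 253.2°, groundspeed 178.3 kt

Leg 1: heading=347.9°, groundspeed=179.0 kt
Leg 2: heading=311.1°, groundspeed=187.5 kt
Leg 3: heading=66.0°, groundspeed=137.2 kt
Leg 4: heading=176.2°, groundspeed=136.9 kt
Leg 5: heading=253.2°, groundspeed=178.3 kt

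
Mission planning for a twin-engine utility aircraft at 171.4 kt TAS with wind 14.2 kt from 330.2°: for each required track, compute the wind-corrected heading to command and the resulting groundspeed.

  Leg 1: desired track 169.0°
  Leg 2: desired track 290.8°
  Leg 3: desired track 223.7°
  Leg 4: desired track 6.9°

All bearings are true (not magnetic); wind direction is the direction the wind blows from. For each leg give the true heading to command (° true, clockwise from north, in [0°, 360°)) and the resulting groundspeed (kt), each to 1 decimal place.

Leg 1: desired track 169.0°; wind correction +1.5° → command heading 170.5°, groundspeed 184.8 kt
Leg 2: desired track 290.8°; wind correction +3.0° → command heading 293.8°, groundspeed 160.2 kt
Leg 3: desired track 223.7°; wind correction +4.6° → command heading 228.3°, groundspeed 174.9 kt
Leg 4: desired track 6.9°; wind correction -2.8° → command heading 4.1°, groundspeed 159.8 kt

Leg 1: heading=170.5°, groundspeed=184.8 kt
Leg 2: heading=293.8°, groundspeed=160.2 kt
Leg 3: heading=228.3°, groundspeed=174.9 kt
Leg 4: heading=4.1°, groundspeed=159.8 kt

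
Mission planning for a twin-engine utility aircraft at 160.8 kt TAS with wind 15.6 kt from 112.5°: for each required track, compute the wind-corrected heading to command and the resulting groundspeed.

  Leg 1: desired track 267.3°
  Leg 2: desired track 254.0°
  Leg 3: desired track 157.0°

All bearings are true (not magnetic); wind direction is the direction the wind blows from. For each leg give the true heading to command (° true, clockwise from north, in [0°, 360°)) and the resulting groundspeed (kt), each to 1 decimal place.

Leg 1: heading=264.9°, groundspeed=174.8 kt
Leg 2: heading=250.5°, groundspeed=172.7 kt
Leg 3: heading=153.1°, groundspeed=149.3 kt

Leg 1: desired track 267.3°; wind correction -2.4° → command heading 264.9°, groundspeed 174.8 kt
Leg 2: desired track 254.0°; wind correction -3.5° → command heading 250.5°, groundspeed 172.7 kt
Leg 3: desired track 157.0°; wind correction -3.9° → command heading 153.1°, groundspeed 149.3 kt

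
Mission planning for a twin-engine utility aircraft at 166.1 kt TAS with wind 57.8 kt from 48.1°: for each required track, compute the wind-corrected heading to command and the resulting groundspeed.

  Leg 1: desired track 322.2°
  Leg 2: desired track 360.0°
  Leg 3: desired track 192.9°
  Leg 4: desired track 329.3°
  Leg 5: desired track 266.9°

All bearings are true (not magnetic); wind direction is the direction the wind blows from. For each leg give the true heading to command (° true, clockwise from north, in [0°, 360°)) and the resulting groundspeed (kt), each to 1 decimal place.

Leg 1: heading=342.5°, groundspeed=151.6 kt
Leg 2: heading=15.0°, groundspeed=121.8 kt
Leg 3: heading=181.3°, groundspeed=210.0 kt
Leg 4: heading=349.3°, groundspeed=144.9 kt
Leg 5: heading=279.5°, groundspeed=207.1 kt

Leg 1: desired track 322.2°; wind correction +20.3° → command heading 342.5°, groundspeed 151.6 kt
Leg 2: desired track 360.0°; wind correction +15.0° → command heading 15.0°, groundspeed 121.8 kt
Leg 3: desired track 192.9°; wind correction -11.6° → command heading 181.3°, groundspeed 210.0 kt
Leg 4: desired track 329.3°; wind correction +20.0° → command heading 349.3°, groundspeed 144.9 kt
Leg 5: desired track 266.9°; wind correction +12.6° → command heading 279.5°, groundspeed 207.1 kt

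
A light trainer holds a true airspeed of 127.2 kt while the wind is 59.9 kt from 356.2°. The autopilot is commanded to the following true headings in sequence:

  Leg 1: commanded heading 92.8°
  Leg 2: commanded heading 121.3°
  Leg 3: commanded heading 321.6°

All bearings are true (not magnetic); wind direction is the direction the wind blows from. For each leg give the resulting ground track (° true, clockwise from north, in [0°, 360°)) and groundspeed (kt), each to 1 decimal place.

Leg 1: heading 92.8°; drift +23.9° → track 116.7°, groundspeed 146.7 kt
Leg 2: heading 121.3°; drift +16.9° → track 138.2°, groundspeed 168.9 kt
Leg 3: heading 321.6°; drift -23.6° → track 298.0°, groundspeed 85.0 kt

Leg 1: track=116.7°, groundspeed=146.7 kt
Leg 2: track=138.2°, groundspeed=168.9 kt
Leg 3: track=298.0°, groundspeed=85.0 kt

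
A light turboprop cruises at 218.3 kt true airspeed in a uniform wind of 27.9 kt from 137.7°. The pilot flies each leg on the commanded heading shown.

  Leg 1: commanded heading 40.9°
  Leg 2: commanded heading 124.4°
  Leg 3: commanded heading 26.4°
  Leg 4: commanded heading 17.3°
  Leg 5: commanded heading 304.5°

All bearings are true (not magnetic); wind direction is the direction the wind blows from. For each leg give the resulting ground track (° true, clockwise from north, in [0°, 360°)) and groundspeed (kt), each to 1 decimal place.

Leg 1: heading 40.9°; drift -7.1° → track 33.8°, groundspeed 223.3 kt
Leg 2: heading 124.4°; drift -1.9° → track 122.5°, groundspeed 191.3 kt
Leg 3: heading 26.4°; drift -6.5° → track 19.9°, groundspeed 229.9 kt
Leg 4: heading 17.3°; drift -5.9° → track 11.4°, groundspeed 233.7 kt
Leg 5: heading 304.5°; drift +1.5° → track 306.0°, groundspeed 245.5 kt

Leg 1: track=33.8°, groundspeed=223.3 kt
Leg 2: track=122.5°, groundspeed=191.3 kt
Leg 3: track=19.9°, groundspeed=229.9 kt
Leg 4: track=11.4°, groundspeed=233.7 kt
Leg 5: track=306.0°, groundspeed=245.5 kt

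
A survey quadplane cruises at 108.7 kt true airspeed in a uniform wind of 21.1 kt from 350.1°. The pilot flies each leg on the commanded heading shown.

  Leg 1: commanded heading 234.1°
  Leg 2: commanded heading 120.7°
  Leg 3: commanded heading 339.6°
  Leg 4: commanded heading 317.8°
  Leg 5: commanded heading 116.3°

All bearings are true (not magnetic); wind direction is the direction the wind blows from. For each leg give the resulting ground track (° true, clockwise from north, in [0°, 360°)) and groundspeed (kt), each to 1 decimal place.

Leg 1: track=225.0°, groundspeed=119.5 kt
Leg 2: track=128.2°, groundspeed=123.5 kt
Leg 3: track=337.1°, groundspeed=88.0 kt
Leg 4: track=310.7°, groundspeed=91.6 kt
Leg 5: track=124.3°, groundspeed=122.4 kt

Leg 1: heading 234.1°; drift -9.1° → track 225.0°, groundspeed 119.5 kt
Leg 2: heading 120.7°; drift +7.5° → track 128.2°, groundspeed 123.5 kt
Leg 3: heading 339.6°; drift -2.5° → track 337.1°, groundspeed 88.0 kt
Leg 4: heading 317.8°; drift -7.1° → track 310.7°, groundspeed 91.6 kt
Leg 5: heading 116.3°; drift +8.0° → track 124.3°, groundspeed 122.4 kt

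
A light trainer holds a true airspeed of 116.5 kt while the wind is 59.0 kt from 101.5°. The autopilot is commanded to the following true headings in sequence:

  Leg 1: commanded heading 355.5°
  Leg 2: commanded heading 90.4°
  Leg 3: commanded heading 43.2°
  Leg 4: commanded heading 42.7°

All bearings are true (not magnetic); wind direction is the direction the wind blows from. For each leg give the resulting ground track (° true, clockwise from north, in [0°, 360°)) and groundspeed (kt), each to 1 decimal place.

Leg 1: track=332.4°, groundspeed=144.4 kt
Leg 2: track=79.4°, groundspeed=59.7 kt
Leg 3: track=12.8°, groundspeed=99.1 kt
Leg 4: track=12.3°, groundspeed=99.7 kt

Leg 1: heading 355.5°; drift -23.1° → track 332.4°, groundspeed 144.4 kt
Leg 2: heading 90.4°; drift -11.0° → track 79.4°, groundspeed 59.7 kt
Leg 3: heading 43.2°; drift -30.4° → track 12.8°, groundspeed 99.1 kt
Leg 4: heading 42.7°; drift -30.4° → track 12.3°, groundspeed 99.7 kt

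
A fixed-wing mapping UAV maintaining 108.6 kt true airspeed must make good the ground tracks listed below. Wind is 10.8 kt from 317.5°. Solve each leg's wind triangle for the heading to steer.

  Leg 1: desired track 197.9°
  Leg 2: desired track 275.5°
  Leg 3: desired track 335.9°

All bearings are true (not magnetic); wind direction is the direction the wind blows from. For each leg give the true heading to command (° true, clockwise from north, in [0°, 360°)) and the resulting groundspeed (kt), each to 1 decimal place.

Leg 1: heading=202.9°, groundspeed=113.5 kt
Leg 2: heading=279.3°, groundspeed=100.3 kt
Leg 3: heading=334.1°, groundspeed=98.3 kt

Leg 1: desired track 197.9°; wind correction +5.0° → command heading 202.9°, groundspeed 113.5 kt
Leg 2: desired track 275.5°; wind correction +3.8° → command heading 279.3°, groundspeed 100.3 kt
Leg 3: desired track 335.9°; wind correction -1.8° → command heading 334.1°, groundspeed 98.3 kt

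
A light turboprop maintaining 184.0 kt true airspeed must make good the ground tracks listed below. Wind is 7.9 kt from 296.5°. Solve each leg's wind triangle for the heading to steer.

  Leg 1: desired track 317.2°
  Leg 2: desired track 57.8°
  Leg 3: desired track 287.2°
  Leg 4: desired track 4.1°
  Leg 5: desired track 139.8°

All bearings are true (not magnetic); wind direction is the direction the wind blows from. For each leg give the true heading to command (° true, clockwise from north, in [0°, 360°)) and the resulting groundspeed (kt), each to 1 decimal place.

Leg 1: desired track 317.2°; wind correction -0.9° → command heading 316.3°, groundspeed 176.6 kt
Leg 2: desired track 57.8°; wind correction -2.1° → command heading 55.7°, groundspeed 188.0 kt
Leg 3: desired track 287.2°; wind correction +0.4° → command heading 287.6°, groundspeed 176.2 kt
Leg 4: desired track 4.1°; wind correction -2.3° → command heading 1.8°, groundspeed 180.8 kt
Leg 5: desired track 139.8°; wind correction +1.0° → command heading 140.8°, groundspeed 191.2 kt

Leg 1: heading=316.3°, groundspeed=176.6 kt
Leg 2: heading=55.7°, groundspeed=188.0 kt
Leg 3: heading=287.6°, groundspeed=176.2 kt
Leg 4: heading=1.8°, groundspeed=180.8 kt
Leg 5: heading=140.8°, groundspeed=191.2 kt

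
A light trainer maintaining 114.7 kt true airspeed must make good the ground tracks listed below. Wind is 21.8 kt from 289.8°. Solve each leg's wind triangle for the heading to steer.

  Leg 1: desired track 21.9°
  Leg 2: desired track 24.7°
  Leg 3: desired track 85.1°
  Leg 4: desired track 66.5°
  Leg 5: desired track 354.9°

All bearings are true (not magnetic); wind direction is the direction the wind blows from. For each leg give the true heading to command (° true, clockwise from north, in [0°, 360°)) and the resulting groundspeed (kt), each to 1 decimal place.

Leg 1: heading=11.0°, groundspeed=113.4 kt
Leg 2: heading=13.8°, groundspeed=114.5 kt
Leg 3: heading=80.5°, groundspeed=134.1 kt
Leg 4: heading=59.0°, groundspeed=129.6 kt
Leg 5: heading=345.0°, groundspeed=103.8 kt

Leg 1: desired track 21.9°; wind correction -10.9° → command heading 11.0°, groundspeed 113.4 kt
Leg 2: desired track 24.7°; wind correction -10.9° → command heading 13.8°, groundspeed 114.5 kt
Leg 3: desired track 85.1°; wind correction -4.6° → command heading 80.5°, groundspeed 134.1 kt
Leg 4: desired track 66.5°; wind correction -7.5° → command heading 59.0°, groundspeed 129.6 kt
Leg 5: desired track 354.9°; wind correction -9.9° → command heading 345.0°, groundspeed 103.8 kt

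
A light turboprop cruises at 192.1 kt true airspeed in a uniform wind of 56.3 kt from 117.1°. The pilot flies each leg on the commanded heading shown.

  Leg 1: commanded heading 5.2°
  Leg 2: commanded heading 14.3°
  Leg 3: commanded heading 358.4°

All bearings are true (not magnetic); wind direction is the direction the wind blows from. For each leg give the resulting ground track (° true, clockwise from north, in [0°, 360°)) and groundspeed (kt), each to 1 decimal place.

Leg 1: track=351.4°, groundspeed=219.4 kt
Leg 2: track=359.3°, groundspeed=211.8 kt
Leg 3: track=345.7°, groundspeed=224.6 kt

Leg 1: heading 5.2°; drift -13.8° → track 351.4°, groundspeed 219.4 kt
Leg 2: heading 14.3°; drift -15.0° → track 359.3°, groundspeed 211.8 kt
Leg 3: heading 358.4°; drift -12.7° → track 345.7°, groundspeed 224.6 kt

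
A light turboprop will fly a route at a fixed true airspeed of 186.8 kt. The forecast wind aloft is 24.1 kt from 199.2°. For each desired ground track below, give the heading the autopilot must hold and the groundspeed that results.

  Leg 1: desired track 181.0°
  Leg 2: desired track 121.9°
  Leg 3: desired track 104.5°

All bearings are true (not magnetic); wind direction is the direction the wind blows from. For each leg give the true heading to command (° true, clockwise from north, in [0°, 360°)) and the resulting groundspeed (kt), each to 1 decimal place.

Leg 1: desired track 181.0°; wind correction +2.3° → command heading 183.3°, groundspeed 163.8 kt
Leg 2: desired track 121.9°; wind correction +7.2° → command heading 129.1°, groundspeed 180.0 kt
Leg 3: desired track 104.5°; wind correction +7.4° → command heading 111.9°, groundspeed 187.2 kt

Leg 1: heading=183.3°, groundspeed=163.8 kt
Leg 2: heading=129.1°, groundspeed=180.0 kt
Leg 3: heading=111.9°, groundspeed=187.2 kt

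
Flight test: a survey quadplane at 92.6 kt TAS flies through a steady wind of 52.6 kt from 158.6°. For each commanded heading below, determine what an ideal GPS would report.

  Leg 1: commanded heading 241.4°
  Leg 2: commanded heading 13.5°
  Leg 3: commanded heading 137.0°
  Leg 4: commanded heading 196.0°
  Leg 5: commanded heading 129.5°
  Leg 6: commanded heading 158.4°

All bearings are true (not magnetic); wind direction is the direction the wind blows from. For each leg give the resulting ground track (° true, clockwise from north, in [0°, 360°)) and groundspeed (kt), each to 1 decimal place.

Leg 1: heading 241.4°; drift +31.2° → track 272.6°, groundspeed 100.6 kt
Leg 2: heading 13.5°; drift -12.5° → track 1.0°, groundspeed 139.0 kt
Leg 3: heading 137.0°; drift -23.9° → track 113.1°, groundspeed 47.8 kt
Leg 4: heading 196.0°; drift +32.2° → track 228.2°, groundspeed 60.0 kt
Leg 5: heading 129.5°; drift -28.7° → track 100.8°, groundspeed 53.2 kt
Leg 6: heading 158.4°; drift -0.3° → track 158.1°, groundspeed 40.0 kt

Leg 1: track=272.6°, groundspeed=100.6 kt
Leg 2: track=1.0°, groundspeed=139.0 kt
Leg 3: track=113.1°, groundspeed=47.8 kt
Leg 4: track=228.2°, groundspeed=60.0 kt
Leg 5: track=100.8°, groundspeed=53.2 kt
Leg 6: track=158.1°, groundspeed=40.0 kt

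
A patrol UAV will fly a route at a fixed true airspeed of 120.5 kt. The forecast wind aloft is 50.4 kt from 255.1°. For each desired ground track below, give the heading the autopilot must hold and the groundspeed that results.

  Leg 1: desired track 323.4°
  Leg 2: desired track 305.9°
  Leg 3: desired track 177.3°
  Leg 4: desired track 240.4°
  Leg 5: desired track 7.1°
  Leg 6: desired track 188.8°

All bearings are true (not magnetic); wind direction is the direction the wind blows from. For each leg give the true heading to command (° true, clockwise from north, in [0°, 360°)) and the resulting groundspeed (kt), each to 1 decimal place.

Leg 1: heading=300.5°, groundspeed=92.4 kt
Leg 2: heading=287.0°, groundspeed=82.1 kt
Leg 3: heading=201.4°, groundspeed=99.3 kt
Leg 4: heading=246.5°, groundspeed=71.1 kt
Leg 5: heading=344.3°, groundspeed=130.0 kt
Leg 6: heading=211.3°, groundspeed=91.1 kt

Leg 1: desired track 323.4°; wind correction -22.9° → command heading 300.5°, groundspeed 92.4 kt
Leg 2: desired track 305.9°; wind correction -18.9° → command heading 287.0°, groundspeed 82.1 kt
Leg 3: desired track 177.3°; wind correction +24.1° → command heading 201.4°, groundspeed 99.3 kt
Leg 4: desired track 240.4°; wind correction +6.1° → command heading 246.5°, groundspeed 71.1 kt
Leg 5: desired track 7.1°; wind correction -22.8° → command heading 344.3°, groundspeed 130.0 kt
Leg 6: desired track 188.8°; wind correction +22.5° → command heading 211.3°, groundspeed 91.1 kt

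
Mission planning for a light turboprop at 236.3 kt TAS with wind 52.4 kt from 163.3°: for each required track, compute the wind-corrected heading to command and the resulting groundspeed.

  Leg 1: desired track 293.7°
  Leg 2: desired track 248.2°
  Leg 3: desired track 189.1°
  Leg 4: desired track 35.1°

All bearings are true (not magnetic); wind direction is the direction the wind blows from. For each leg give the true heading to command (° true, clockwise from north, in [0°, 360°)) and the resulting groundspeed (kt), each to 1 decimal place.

Leg 1: heading=284.0°, groundspeed=266.9 kt
Leg 2: heading=235.4°, groundspeed=225.8 kt
Leg 3: heading=183.6°, groundspeed=188.0 kt
Leg 4: heading=45.1°, groundspeed=265.1 kt

Leg 1: desired track 293.7°; wind correction -9.7° → command heading 284.0°, groundspeed 266.9 kt
Leg 2: desired track 248.2°; wind correction -12.8° → command heading 235.4°, groundspeed 225.8 kt
Leg 3: desired track 189.1°; wind correction -5.5° → command heading 183.6°, groundspeed 188.0 kt
Leg 4: desired track 35.1°; wind correction +10.0° → command heading 45.1°, groundspeed 265.1 kt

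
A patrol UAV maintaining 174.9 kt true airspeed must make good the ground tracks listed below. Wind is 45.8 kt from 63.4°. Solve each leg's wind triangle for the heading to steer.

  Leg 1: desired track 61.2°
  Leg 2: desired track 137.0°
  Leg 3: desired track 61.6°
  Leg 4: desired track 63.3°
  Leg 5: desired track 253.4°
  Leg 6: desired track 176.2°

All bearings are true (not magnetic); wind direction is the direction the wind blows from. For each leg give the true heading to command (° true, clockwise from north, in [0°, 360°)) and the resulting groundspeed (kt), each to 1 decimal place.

Leg 1: desired track 61.2°; wind correction +0.6° → command heading 61.8°, groundspeed 129.1 kt
Leg 2: desired track 137.0°; wind correction -14.5° → command heading 122.5°, groundspeed 156.4 kt
Leg 3: desired track 61.6°; wind correction +0.5° → command heading 62.1°, groundspeed 129.1 kt
Leg 4: desired track 63.3°; wind correction +0.0° → command heading 63.3°, groundspeed 129.1 kt
Leg 5: desired track 253.4°; wind correction +2.6° → command heading 256.0°, groundspeed 219.8 kt
Leg 6: desired track 176.2°; wind correction -14.0° → command heading 162.2°, groundspeed 187.5 kt

Leg 1: heading=61.8°, groundspeed=129.1 kt
Leg 2: heading=122.5°, groundspeed=156.4 kt
Leg 3: heading=62.1°, groundspeed=129.1 kt
Leg 4: heading=63.3°, groundspeed=129.1 kt
Leg 5: heading=256.0°, groundspeed=219.8 kt
Leg 6: heading=162.2°, groundspeed=187.5 kt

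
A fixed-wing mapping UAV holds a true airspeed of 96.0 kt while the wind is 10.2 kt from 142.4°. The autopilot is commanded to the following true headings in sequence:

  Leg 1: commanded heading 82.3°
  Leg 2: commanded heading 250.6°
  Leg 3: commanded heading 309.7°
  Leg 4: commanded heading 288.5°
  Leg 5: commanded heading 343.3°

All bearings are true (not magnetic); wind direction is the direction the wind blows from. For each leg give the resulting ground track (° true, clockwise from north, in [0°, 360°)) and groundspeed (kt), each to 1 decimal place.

Leg 1: track=76.7°, groundspeed=91.3 kt
Leg 2: track=256.2°, groundspeed=99.7 kt
Leg 3: track=310.9°, groundspeed=106.0 kt
Leg 4: track=291.6°, groundspeed=104.6 kt
Leg 5: track=341.3°, groundspeed=105.6 kt

Leg 1: heading 82.3°; drift -5.6° → track 76.7°, groundspeed 91.3 kt
Leg 2: heading 250.6°; drift +5.6° → track 256.2°, groundspeed 99.7 kt
Leg 3: heading 309.7°; drift +1.2° → track 310.9°, groundspeed 106.0 kt
Leg 4: heading 288.5°; drift +3.1° → track 291.6°, groundspeed 104.6 kt
Leg 5: heading 343.3°; drift -2.0° → track 341.3°, groundspeed 105.6 kt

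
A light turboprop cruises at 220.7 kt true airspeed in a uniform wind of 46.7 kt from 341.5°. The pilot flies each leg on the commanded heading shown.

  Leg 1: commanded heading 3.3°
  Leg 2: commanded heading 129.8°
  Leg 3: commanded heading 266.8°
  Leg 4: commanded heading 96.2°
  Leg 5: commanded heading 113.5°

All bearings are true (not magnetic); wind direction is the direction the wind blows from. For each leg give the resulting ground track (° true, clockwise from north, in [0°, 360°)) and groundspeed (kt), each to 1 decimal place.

Leg 1: heading 3.3°; drift +5.6° → track 8.9°, groundspeed 178.2 kt
Leg 2: heading 129.8°; drift +5.4° → track 135.2°, groundspeed 261.6 kt
Leg 3: heading 266.8°; drift -12.2° → track 254.6°, groundspeed 213.2 kt
Leg 4: heading 96.2°; drift +10.0° → track 106.2°, groundspeed 243.9 kt
Leg 5: heading 113.5°; drift +7.8° → track 121.3°, groundspeed 254.3 kt

Leg 1: track=8.9°, groundspeed=178.2 kt
Leg 2: track=135.2°, groundspeed=261.6 kt
Leg 3: track=254.6°, groundspeed=213.2 kt
Leg 4: track=106.2°, groundspeed=243.9 kt
Leg 5: track=121.3°, groundspeed=254.3 kt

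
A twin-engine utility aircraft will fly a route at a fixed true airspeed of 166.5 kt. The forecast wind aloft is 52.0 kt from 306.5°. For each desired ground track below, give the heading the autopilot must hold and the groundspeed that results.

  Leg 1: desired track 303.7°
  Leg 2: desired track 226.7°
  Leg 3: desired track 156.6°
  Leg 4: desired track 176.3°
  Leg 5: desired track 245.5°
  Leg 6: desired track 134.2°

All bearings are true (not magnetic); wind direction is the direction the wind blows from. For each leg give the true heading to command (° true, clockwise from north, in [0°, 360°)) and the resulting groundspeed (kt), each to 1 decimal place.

Leg 1: heading=304.6°, groundspeed=114.5 kt
Leg 2: heading=244.6°, groundspeed=149.2 kt
Leg 3: heading=165.6°, groundspeed=209.4 kt
Leg 4: heading=190.1°, groundspeed=195.3 kt
Leg 5: heading=261.4°, groundspeed=135.0 kt
Leg 6: heading=136.6°, groundspeed=217.9 kt

Leg 1: desired track 303.7°; wind correction +0.9° → command heading 304.6°, groundspeed 114.5 kt
Leg 2: desired track 226.7°; wind correction +17.9° → command heading 244.6°, groundspeed 149.2 kt
Leg 3: desired track 156.6°; wind correction +9.0° → command heading 165.6°, groundspeed 209.4 kt
Leg 4: desired track 176.3°; wind correction +13.8° → command heading 190.1°, groundspeed 195.3 kt
Leg 5: desired track 245.5°; wind correction +15.9° → command heading 261.4°, groundspeed 135.0 kt
Leg 6: desired track 134.2°; wind correction +2.4° → command heading 136.6°, groundspeed 217.9 kt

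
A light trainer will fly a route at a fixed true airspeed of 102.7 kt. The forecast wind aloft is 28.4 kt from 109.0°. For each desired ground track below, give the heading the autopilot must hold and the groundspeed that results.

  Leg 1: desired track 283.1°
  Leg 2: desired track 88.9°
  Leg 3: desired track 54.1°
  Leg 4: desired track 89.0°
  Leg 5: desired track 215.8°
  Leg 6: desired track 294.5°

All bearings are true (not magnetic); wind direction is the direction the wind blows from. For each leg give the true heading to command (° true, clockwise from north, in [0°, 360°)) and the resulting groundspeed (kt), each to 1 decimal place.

Leg 1: heading=281.5°, groundspeed=130.9 kt
Leg 2: heading=94.4°, groundspeed=75.6 kt
Leg 3: heading=67.2°, groundspeed=83.7 kt
Leg 4: heading=94.4°, groundspeed=75.6 kt
Leg 5: heading=200.4°, groundspeed=107.2 kt
Leg 6: heading=296.0°, groundspeed=130.9 kt

Leg 1: desired track 283.1°; wind correction -1.6° → command heading 281.5°, groundspeed 130.9 kt
Leg 2: desired track 88.9°; wind correction +5.5° → command heading 94.4°, groundspeed 75.6 kt
Leg 3: desired track 54.1°; wind correction +13.1° → command heading 67.2°, groundspeed 83.7 kt
Leg 4: desired track 89.0°; wind correction +5.4° → command heading 94.4°, groundspeed 75.6 kt
Leg 5: desired track 215.8°; wind correction -15.4° → command heading 200.4°, groundspeed 107.2 kt
Leg 6: desired track 294.5°; wind correction +1.5° → command heading 296.0°, groundspeed 130.9 kt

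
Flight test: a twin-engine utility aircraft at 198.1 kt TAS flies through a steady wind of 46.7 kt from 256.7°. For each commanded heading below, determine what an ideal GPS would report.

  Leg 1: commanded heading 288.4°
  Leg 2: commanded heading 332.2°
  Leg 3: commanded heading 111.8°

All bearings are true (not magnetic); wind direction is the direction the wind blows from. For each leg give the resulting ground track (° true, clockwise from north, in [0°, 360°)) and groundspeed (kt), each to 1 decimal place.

Leg 1: heading 288.4°; drift +8.8° → track 297.2°, groundspeed 160.3 kt
Leg 2: heading 332.2°; drift +13.6° → track 345.8°, groundspeed 191.8 kt
Leg 3: heading 111.8°; drift -6.5° → track 105.3°, groundspeed 237.8 kt

Leg 1: track=297.2°, groundspeed=160.3 kt
Leg 2: track=345.8°, groundspeed=191.8 kt
Leg 3: track=105.3°, groundspeed=237.8 kt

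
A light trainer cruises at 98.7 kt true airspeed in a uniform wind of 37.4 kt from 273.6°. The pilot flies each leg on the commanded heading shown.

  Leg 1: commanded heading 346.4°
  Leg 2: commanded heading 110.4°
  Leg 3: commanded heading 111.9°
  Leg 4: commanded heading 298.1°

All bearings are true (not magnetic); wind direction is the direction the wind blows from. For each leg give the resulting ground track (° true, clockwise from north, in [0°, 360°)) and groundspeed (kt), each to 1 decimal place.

Leg 1: track=8.6°, groundspeed=94.6 kt
Leg 2: track=105.8°, groundspeed=134.9 kt
Leg 3: track=106.9°, groundspeed=134.7 kt
Leg 4: track=311.6°, groundspeed=66.5 kt

Leg 1: heading 346.4°; drift +22.2° → track 8.6°, groundspeed 94.6 kt
Leg 2: heading 110.4°; drift -4.6° → track 105.8°, groundspeed 134.9 kt
Leg 3: heading 111.9°; drift -5.0° → track 106.9°, groundspeed 134.7 kt
Leg 4: heading 298.1°; drift +13.5° → track 311.6°, groundspeed 66.5 kt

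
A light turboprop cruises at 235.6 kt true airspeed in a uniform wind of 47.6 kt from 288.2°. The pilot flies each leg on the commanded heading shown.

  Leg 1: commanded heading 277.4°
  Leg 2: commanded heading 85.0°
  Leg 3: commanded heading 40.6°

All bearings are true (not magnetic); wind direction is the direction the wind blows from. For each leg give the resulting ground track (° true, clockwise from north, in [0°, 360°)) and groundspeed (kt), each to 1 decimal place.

Leg 1: track=274.7°, groundspeed=189.1 kt
Leg 2: track=88.8°, groundspeed=280.0 kt
Leg 3: track=50.4°, groundspeed=257.5 kt

Leg 1: heading 277.4°; drift -2.7° → track 274.7°, groundspeed 189.1 kt
Leg 2: heading 85.0°; drift +3.8° → track 88.8°, groundspeed 280.0 kt
Leg 3: heading 40.6°; drift +9.8° → track 50.4°, groundspeed 257.5 kt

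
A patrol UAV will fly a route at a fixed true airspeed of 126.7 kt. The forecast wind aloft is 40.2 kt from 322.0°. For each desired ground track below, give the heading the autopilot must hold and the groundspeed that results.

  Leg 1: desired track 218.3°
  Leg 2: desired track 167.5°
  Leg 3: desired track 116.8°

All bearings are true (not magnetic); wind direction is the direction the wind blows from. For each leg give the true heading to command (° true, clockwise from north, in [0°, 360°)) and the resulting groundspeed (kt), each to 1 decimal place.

Leg 1: desired track 218.3°; wind correction +18.0° → command heading 236.3°, groundspeed 130.1 kt
Leg 2: desired track 167.5°; wind correction +7.9° → command heading 175.4°, groundspeed 161.8 kt
Leg 3: desired track 116.8°; wind correction -7.8° → command heading 109.0°, groundspeed 161.9 kt

Leg 1: heading=236.3°, groundspeed=130.1 kt
Leg 2: heading=175.4°, groundspeed=161.8 kt
Leg 3: heading=109.0°, groundspeed=161.9 kt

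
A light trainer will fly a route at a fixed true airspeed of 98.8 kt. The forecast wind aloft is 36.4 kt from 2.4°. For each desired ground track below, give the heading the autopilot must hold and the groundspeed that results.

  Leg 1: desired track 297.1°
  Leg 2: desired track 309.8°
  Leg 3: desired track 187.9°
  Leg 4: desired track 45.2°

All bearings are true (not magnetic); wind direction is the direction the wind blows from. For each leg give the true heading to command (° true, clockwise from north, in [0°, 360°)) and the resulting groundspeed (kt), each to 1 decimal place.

Leg 1: heading=316.7°, groundspeed=77.9 kt
Leg 2: heading=326.8°, groundspeed=72.4 kt
Leg 3: heading=189.9°, groundspeed=135.0 kt
Leg 4: heading=30.7°, groundspeed=68.9 kt

Leg 1: desired track 297.1°; wind correction +19.6° → command heading 316.7°, groundspeed 77.9 kt
Leg 2: desired track 309.8°; wind correction +17.0° → command heading 326.8°, groundspeed 72.4 kt
Leg 3: desired track 187.9°; wind correction +2.0° → command heading 189.9°, groundspeed 135.0 kt
Leg 4: desired track 45.2°; wind correction -14.5° → command heading 30.7°, groundspeed 68.9 kt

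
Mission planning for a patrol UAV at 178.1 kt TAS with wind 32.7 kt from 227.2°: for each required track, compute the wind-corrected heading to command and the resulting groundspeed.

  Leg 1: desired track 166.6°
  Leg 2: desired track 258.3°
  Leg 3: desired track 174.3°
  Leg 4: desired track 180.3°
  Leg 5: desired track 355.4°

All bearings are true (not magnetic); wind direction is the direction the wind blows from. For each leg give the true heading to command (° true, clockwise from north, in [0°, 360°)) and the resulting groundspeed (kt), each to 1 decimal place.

Leg 1: desired track 166.6°; wind correction +9.2° → command heading 175.8°, groundspeed 159.8 kt
Leg 2: desired track 258.3°; wind correction -5.4° → command heading 252.9°, groundspeed 149.3 kt
Leg 3: desired track 174.3°; wind correction +8.4° → command heading 182.7°, groundspeed 156.5 kt
Leg 4: desired track 180.3°; wind correction +7.7° → command heading 188.0°, groundspeed 154.1 kt
Leg 5: desired track 355.4°; wind correction -8.3° → command heading 347.1°, groundspeed 196.5 kt

Leg 1: heading=175.8°, groundspeed=159.8 kt
Leg 2: heading=252.9°, groundspeed=149.3 kt
Leg 3: heading=182.7°, groundspeed=156.5 kt
Leg 4: heading=188.0°, groundspeed=154.1 kt
Leg 5: heading=347.1°, groundspeed=196.5 kt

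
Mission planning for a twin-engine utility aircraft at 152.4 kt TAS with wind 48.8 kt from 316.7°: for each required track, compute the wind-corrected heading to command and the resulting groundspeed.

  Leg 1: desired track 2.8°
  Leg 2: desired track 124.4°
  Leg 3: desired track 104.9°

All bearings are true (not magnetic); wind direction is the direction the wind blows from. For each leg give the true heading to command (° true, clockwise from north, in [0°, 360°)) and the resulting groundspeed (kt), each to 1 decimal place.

Leg 1: heading=349.5°, groundspeed=114.4 kt
Leg 2: heading=120.5°, groundspeed=199.7 kt
Leg 3: heading=95.2°, groundspeed=191.7 kt

Leg 1: desired track 2.8°; wind correction -13.3° → command heading 349.5°, groundspeed 114.4 kt
Leg 2: desired track 124.4°; wind correction -3.9° → command heading 120.5°, groundspeed 199.7 kt
Leg 3: desired track 104.9°; wind correction -9.7° → command heading 95.2°, groundspeed 191.7 kt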